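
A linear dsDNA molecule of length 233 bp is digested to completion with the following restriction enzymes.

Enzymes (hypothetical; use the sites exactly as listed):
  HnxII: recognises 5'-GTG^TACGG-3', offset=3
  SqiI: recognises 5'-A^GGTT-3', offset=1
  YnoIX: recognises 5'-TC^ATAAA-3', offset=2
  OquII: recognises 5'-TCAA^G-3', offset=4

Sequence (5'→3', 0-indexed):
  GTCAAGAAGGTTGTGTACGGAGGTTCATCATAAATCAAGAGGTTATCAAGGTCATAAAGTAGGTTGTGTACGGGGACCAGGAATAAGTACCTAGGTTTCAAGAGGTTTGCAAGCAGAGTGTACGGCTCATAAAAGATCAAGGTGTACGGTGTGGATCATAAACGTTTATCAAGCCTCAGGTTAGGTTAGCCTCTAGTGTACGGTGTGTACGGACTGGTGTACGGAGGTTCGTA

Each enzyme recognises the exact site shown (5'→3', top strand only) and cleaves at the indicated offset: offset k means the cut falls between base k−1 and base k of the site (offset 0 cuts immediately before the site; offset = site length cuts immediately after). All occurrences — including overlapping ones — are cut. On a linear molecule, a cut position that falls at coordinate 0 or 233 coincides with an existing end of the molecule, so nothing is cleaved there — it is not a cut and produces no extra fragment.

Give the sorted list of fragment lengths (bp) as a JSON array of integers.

Per-enzyme occurrences:
  HnxII (GTGTACGG, off=3): starts [12, 65, 117, 141, 195, 204, 216] → cuts [15, 68, 120, 144, 198, 207, 219]
  SqiI (AGGTT, off=1): starts [7, 20, 39, 60, 92, 102, 177, 182, 224] → cuts [8, 21, 40, 61, 93, 103, 178, 183, 225]
  YnoIX (TCATAAA, off=2): starts [27, 51, 126, 155] → cuts [29, 53, 128, 157]
  OquII (TCAAG, off=4): starts [1, 34, 45, 97, 136, 168] → cuts [5, 38, 49, 101, 140, 172]

All cut coordinates (distinct, sorted): [5, 8, 15, 21, 29, 38, 40, 49, 53, 61, 68, 93, 101, 103, 120, 128, 140, 144, 157, 172, 178, 183, 198, 207, 219, 225]

Fragments:
  [0,5): 5 bp
  [5,8): 3 bp
  [8,15): 7 bp
  [15,21): 6 bp
  [21,29): 8 bp
  [29,38): 9 bp
  [38,40): 2 bp
  [40,49): 9 bp
  [49,53): 4 bp
  [53,61): 8 bp
  [61,68): 7 bp
  [68,93): 25 bp
  [93,101): 8 bp
  [101,103): 2 bp
  [103,120): 17 bp
  [120,128): 8 bp
  [128,140): 12 bp
  [140,144): 4 bp
  [144,157): 13 bp
  [157,172): 15 bp
  [172,178): 6 bp
  [178,183): 5 bp
  [183,198): 15 bp
  [198,207): 9 bp
  [207,219): 12 bp
  [219,225): 6 bp
  [225,233): 8 bp

[2,2,3,4,4,5,5,6,6,6,7,7,8,8,8,8,8,9,9,9,12,12,13,15,15,17,25]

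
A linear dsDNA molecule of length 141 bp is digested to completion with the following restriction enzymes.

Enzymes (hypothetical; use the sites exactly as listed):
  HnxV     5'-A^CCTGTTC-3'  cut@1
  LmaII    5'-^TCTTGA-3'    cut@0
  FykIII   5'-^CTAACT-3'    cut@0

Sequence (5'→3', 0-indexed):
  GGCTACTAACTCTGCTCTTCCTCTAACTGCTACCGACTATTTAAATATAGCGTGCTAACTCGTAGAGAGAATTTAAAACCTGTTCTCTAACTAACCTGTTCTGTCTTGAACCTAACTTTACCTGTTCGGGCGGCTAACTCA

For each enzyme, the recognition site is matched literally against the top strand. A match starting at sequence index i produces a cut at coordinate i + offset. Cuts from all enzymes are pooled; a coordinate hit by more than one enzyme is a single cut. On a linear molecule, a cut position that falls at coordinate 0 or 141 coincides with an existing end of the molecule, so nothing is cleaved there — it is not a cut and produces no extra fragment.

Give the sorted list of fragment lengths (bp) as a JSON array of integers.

[5,8,8,8,8,9,9,13,17,24,32]

Scan for sites:
  HnxV (ACCTGTTC, off=1): starts [77, 93, 119] → cuts [78, 94, 120]
  LmaII (TCTTGA, off=0): starts [103] → cuts [103]
  FykIII (CTAACT, off=0): starts [5, 22, 54, 86, 111, 133] → cuts [5, 22, 54, 86, 111, 133]

Pooled cuts: [5, 22, 54, 78, 86, 94, 103, 111, 120, 133]

Fragments:
  [0,5): 5 bp
  [5,22): 17 bp
  [22,54): 32 bp
  [54,78): 24 bp
  [78,86): 8 bp
  [86,94): 8 bp
  [94,103): 9 bp
  [103,111): 8 bp
  [111,120): 9 bp
  [120,133): 13 bp
  [133,141): 8 bp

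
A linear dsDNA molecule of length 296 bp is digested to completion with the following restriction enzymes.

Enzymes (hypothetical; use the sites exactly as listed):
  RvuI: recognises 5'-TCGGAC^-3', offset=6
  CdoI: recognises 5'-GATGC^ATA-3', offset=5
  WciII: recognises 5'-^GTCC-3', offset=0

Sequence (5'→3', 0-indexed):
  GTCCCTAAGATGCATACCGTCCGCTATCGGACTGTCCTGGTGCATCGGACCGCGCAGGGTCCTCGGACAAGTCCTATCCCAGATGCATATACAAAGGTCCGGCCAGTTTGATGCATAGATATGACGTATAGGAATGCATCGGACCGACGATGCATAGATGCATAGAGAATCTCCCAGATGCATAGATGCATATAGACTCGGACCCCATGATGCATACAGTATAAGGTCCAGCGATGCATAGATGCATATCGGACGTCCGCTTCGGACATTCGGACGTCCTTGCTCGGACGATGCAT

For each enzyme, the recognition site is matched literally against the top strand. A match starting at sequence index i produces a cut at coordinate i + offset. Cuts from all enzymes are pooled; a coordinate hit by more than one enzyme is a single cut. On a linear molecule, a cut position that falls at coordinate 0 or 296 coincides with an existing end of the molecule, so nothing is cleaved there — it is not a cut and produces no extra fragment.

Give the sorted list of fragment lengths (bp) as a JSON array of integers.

[1,2,5,7,8,8,8,8,8,9,9,10,10,10,12,12,13,13,14,14,14,16,17,18,20,30]

Per-enzyme occurrences:
  RvuI (TCGGAC, off=6): starts [26, 44, 62, 138, 197, 248, 261, 269, 283] → cuts [32, 50, 68, 144, 203, 254, 267, 275, 289]
  CdoI (GATGCATA, off=5): starts [8, 81, 109, 148, 156, 176, 184, 208, 232, 240] → cuts [13, 86, 114, 153, 161, 181, 189, 213, 237, 245]
  WciII (GTCC, off=0): starts [0, 18, 33, 58, 70, 96, 225, 254, 275] → cuts [18, 33, 58, 70, 96, 225, 254, 275] (position 0 is a terminus of the linear molecule — no cut)

All cut coordinates (distinct, sorted): [13, 18, 32, 33, 50, 58, 68, 70, 86, 96, 114, 144, 153, 161, 181, 189, 203, 213, 225, 237, 245, 254, 267, 275, 289]

Fragments:
  [0,13): 13 bp
  [13,18): 5 bp
  [18,32): 14 bp
  [32,33): 1 bp
  [33,50): 17 bp
  [50,58): 8 bp
  [58,68): 10 bp
  [68,70): 2 bp
  [70,86): 16 bp
  [86,96): 10 bp
  [96,114): 18 bp
  [114,144): 30 bp
  [144,153): 9 bp
  [153,161): 8 bp
  [161,181): 20 bp
  [181,189): 8 bp
  [189,203): 14 bp
  [203,213): 10 bp
  [213,225): 12 bp
  [225,237): 12 bp
  [237,245): 8 bp
  [245,254): 9 bp
  [254,267): 13 bp
  [267,275): 8 bp
  [275,289): 14 bp
  [289,296): 7 bp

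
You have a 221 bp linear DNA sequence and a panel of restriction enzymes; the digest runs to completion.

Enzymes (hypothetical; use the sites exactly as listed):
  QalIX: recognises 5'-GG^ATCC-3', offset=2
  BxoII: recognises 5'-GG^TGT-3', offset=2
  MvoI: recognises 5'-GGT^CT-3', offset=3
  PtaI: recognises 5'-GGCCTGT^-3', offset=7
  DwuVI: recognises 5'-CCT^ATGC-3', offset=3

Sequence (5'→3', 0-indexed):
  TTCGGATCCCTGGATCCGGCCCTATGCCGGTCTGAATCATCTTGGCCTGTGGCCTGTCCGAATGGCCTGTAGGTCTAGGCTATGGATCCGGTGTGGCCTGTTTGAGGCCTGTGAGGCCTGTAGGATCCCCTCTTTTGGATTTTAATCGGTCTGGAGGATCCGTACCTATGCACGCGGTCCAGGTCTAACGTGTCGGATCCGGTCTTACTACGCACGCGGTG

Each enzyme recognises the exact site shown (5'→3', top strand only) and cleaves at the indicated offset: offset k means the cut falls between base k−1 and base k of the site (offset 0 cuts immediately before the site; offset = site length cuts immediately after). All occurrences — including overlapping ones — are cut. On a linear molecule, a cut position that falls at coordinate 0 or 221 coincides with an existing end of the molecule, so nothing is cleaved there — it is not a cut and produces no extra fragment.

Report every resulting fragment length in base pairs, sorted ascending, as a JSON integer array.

[3,4,5,6,7,7,7,8,8,9,10,10,10,11,11,12,13,17,18,19,26]

Scan for sites:
  QalIX (GGATCC, off=2): starts [3, 11, 83, 122, 155, 194] → cuts [5, 13, 85, 124, 157, 196]
  BxoII (GGTGT, off=2): starts [89] → cuts [91]
  MvoI (GGTCT, off=3): starts [28, 71, 147, 181, 200] → cuts [31, 74, 150, 184, 203]
  PtaI (GGCCTGT, off=7): starts [43, 50, 63, 94, 105, 114] → cuts [50, 57, 70, 101, 112, 121]
  DwuVI (CCTATGC, off=3): starts [20, 164] → cuts [23, 167]

Pooled cuts: [5, 13, 23, 31, 50, 57, 70, 74, 85, 91, 101, 112, 121, 124, 150, 157, 167, 184, 196, 203]

Fragments:
  [0,5): 5 bp
  [5,13): 8 bp
  [13,23): 10 bp
  [23,31): 8 bp
  [31,50): 19 bp
  [50,57): 7 bp
  [57,70): 13 bp
  [70,74): 4 bp
  [74,85): 11 bp
  [85,91): 6 bp
  [91,101): 10 bp
  [101,112): 11 bp
  [112,121): 9 bp
  [121,124): 3 bp
  [124,150): 26 bp
  [150,157): 7 bp
  [157,167): 10 bp
  [167,184): 17 bp
  [184,196): 12 bp
  [196,203): 7 bp
  [203,221): 18 bp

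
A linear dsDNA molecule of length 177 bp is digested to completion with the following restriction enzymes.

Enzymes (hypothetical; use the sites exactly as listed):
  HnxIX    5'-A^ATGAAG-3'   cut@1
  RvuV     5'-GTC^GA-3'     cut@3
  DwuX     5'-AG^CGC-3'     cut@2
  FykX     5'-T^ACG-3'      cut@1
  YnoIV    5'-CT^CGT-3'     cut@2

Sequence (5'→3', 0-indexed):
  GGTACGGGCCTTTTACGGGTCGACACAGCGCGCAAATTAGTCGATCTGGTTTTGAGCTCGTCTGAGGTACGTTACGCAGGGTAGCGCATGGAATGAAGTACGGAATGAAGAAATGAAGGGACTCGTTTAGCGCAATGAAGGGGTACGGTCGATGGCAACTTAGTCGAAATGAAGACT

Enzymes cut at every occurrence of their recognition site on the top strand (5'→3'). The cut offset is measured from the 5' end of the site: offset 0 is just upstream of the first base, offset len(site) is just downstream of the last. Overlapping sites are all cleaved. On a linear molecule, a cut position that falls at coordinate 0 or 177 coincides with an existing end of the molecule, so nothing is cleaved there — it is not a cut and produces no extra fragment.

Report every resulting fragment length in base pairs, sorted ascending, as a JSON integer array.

[3,3,4,5,5,6,7,7,7,7,8,8,9,10,10,11,11,11,14,15,16]

Per-enzyme occurrences:
  HnxIX AATGAAG/1: at [91, 103, 111, 133, 167] ⇒ [92, 104, 112, 134, 168]
  RvuV GTCGA/3: at [18, 39, 147, 162] ⇒ [21, 42, 150, 165]
  DwuX AGCGC/2: at [26, 82, 128] ⇒ [28, 84, 130]
  FykX TACG/1: at [2, 13, 67, 72, 98, 143] ⇒ [3, 14, 68, 73, 99, 144]
  YnoIV CTCGT/2: at [56, 121] ⇒ [58, 123]

Pooled cuts: [3, 14, 21, 28, 42, 58, 68, 73, 84, 92, 99, 104, 112, 123, 130, 134, 144, 150, 165, 168]

Fragments:
  [0,3): 3 bp
  [3,14): 11 bp
  [14,21): 7 bp
  [21,28): 7 bp
  [28,42): 14 bp
  [42,58): 16 bp
  [58,68): 10 bp
  [68,73): 5 bp
  [73,84): 11 bp
  [84,92): 8 bp
  [92,99): 7 bp
  [99,104): 5 bp
  [104,112): 8 bp
  [112,123): 11 bp
  [123,130): 7 bp
  [130,134): 4 bp
  [134,144): 10 bp
  [144,150): 6 bp
  [150,165): 15 bp
  [165,168): 3 bp
  [168,177): 9 bp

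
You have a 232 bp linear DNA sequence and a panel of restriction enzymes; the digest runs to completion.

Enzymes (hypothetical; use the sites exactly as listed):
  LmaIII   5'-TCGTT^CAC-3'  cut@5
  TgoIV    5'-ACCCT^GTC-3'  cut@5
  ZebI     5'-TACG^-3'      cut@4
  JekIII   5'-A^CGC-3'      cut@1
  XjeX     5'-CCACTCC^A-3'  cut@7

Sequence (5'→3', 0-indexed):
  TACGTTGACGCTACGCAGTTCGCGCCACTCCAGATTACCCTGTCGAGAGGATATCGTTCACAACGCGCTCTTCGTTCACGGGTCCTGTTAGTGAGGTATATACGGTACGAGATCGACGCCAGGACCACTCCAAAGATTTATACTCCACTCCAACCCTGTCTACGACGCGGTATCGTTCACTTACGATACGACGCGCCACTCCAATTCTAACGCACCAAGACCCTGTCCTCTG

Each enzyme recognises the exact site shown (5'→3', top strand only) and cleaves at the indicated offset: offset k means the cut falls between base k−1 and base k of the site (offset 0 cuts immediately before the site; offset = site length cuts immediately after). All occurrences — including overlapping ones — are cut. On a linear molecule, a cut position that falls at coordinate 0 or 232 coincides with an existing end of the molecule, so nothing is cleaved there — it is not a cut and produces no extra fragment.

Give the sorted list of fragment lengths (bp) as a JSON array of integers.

[1,1,2,4,4,5,5,5,5,6,7,7,8,8,8,10,11,12,13,14,15,16,17,20,28]

Scan for sites:
  LmaIII TCGTTCAC/5: at [53, 71, 172] ⇒ [58, 76, 177]
  TgoIV ACCCTGTC/5: at [36, 152, 219] ⇒ [41, 157, 224]
  ZebI TACG/4: at [0, 11, 100, 105, 160, 181, 186] ⇒ [4, 15, 104, 109, 164, 185, 190]
  JekIII ACGC/1: at [7, 12, 62, 115, 164, 190, 209] ⇒ [8, 13, 63, 116, 165, 191, 210]
  XjeX CCACTCCA/7: at [24, 124, 144, 195] ⇒ [31, 131, 151, 202]

Pooled cuts: [4, 8, 13, 15, 31, 41, 58, 63, 76, 104, 109, 116, 131, 151, 157, 164, 165, 177, 185, 190, 191, 202, 210, 224]

Fragments:
  [0,4): 4 bp
  [4,8): 4 bp
  [8,13): 5 bp
  [13,15): 2 bp
  [15,31): 16 bp
  [31,41): 10 bp
  [41,58): 17 bp
  [58,63): 5 bp
  [63,76): 13 bp
  [76,104): 28 bp
  [104,109): 5 bp
  [109,116): 7 bp
  [116,131): 15 bp
  [131,151): 20 bp
  [151,157): 6 bp
  [157,164): 7 bp
  [164,165): 1 bp
  [165,177): 12 bp
  [177,185): 8 bp
  [185,190): 5 bp
  [190,191): 1 bp
  [191,202): 11 bp
  [202,210): 8 bp
  [210,224): 14 bp
  [224,232): 8 bp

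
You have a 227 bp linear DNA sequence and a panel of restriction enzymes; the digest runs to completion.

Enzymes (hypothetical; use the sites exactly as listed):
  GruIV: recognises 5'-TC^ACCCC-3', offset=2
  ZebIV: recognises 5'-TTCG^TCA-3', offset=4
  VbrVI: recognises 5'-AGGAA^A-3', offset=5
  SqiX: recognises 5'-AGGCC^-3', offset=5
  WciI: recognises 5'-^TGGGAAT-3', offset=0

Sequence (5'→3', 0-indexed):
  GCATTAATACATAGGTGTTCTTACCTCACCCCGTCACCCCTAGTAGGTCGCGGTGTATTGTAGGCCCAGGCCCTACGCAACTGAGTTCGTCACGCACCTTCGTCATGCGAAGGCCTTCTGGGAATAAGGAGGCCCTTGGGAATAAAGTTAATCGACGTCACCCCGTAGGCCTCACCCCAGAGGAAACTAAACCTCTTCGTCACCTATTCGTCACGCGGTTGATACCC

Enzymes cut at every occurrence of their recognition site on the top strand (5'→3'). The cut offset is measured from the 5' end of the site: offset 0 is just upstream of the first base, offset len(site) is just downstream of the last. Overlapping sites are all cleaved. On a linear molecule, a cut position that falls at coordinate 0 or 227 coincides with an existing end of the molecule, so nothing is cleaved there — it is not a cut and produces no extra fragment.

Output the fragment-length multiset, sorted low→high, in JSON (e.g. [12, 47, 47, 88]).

Per-enzyme occurrences:
  GruIV (TCACCCC, off=2): starts [25, 33, 157, 171] → cuts [27, 35, 159, 173]
  ZebIV (TTCGTCA, off=4): starts [85, 98, 195, 206] → cuts [89, 102, 199, 210]
  VbrVI (AGGAAA, off=5): starts [180] → cuts [185]
  SqiX (AGGCC, off=5): starts [61, 67, 110, 129, 166] → cuts [66, 72, 115, 134, 171]
  WciI (TGGGAAT, off=0): starts [118, 136] → cuts [118, 136]

Pooled cuts: [27, 35, 66, 72, 89, 102, 115, 118, 134, 136, 159, 171, 173, 185, 199, 210]

Fragments:
  [0,27): 27 bp
  [27,35): 8 bp
  [35,66): 31 bp
  [66,72): 6 bp
  [72,89): 17 bp
  [89,102): 13 bp
  [102,115): 13 bp
  [115,118): 3 bp
  [118,134): 16 bp
  [134,136): 2 bp
  [136,159): 23 bp
  [159,171): 12 bp
  [171,173): 2 bp
  [173,185): 12 bp
  [185,199): 14 bp
  [199,210): 11 bp
  [210,227): 17 bp

[2,2,3,6,8,11,12,12,13,13,14,16,17,17,23,27,31]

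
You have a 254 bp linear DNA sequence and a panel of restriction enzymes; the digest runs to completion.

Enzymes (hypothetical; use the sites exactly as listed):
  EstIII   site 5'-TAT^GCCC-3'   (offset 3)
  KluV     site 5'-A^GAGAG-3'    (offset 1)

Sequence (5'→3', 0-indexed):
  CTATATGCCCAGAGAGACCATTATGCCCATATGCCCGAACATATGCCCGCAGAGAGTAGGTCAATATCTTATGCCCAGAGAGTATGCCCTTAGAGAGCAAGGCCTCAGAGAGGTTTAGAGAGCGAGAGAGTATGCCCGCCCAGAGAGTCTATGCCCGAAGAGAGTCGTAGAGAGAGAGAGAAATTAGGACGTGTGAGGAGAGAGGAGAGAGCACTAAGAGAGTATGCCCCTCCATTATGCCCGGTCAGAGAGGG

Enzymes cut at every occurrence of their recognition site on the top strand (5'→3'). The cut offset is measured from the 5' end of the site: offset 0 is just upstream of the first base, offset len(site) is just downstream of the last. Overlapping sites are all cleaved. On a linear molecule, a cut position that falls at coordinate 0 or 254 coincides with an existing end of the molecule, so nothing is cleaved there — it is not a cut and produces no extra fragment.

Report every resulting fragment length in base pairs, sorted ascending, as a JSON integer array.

[2,2,2,5,5,6,7,7,7,7,7,8,8,8,8,8,9,9,10,10,10,11,12,13,13,15,21,24]

Scan for sites:
  EstIII (TATGCCC, off=3): starts [3, 21, 29, 41, 69, 82, 130, 149, 222, 235] → cuts [6, 24, 32, 44, 72, 85, 133, 152, 225, 238]
  KluV (AGAGAG, off=1): starts [10, 50, 76, 91, 106, 116, 124, 141, 158, 168, 170, 172, 174, 198, 205, 216, 246] → cuts [11, 51, 77, 92, 107, 117, 125, 142, 159, 169, 171, 173, 175, 199, 206, 217, 247]

Pooled cuts: [6, 11, 24, 32, 44, 51, 72, 77, 85, 92, 107, 117, 125, 133, 142, 152, 159, 169, 171, 173, 175, 199, 206, 217, 225, 238, 247]

Fragment lengths:
  [0,6): 6 bp
  [6,11): 5 bp
  [11,24): 13 bp
  [24,32): 8 bp
  [32,44): 12 bp
  [44,51): 7 bp
  [51,72): 21 bp
  [72,77): 5 bp
  [77,85): 8 bp
  [85,92): 7 bp
  [92,107): 15 bp
  [107,117): 10 bp
  [117,125): 8 bp
  [125,133): 8 bp
  [133,142): 9 bp
  [142,152): 10 bp
  [152,159): 7 bp
  [159,169): 10 bp
  [169,171): 2 bp
  [171,173): 2 bp
  [173,175): 2 bp
  [175,199): 24 bp
  [199,206): 7 bp
  [206,217): 11 bp
  [217,225): 8 bp
  [225,238): 13 bp
  [238,247): 9 bp
  [247,254): 7 bp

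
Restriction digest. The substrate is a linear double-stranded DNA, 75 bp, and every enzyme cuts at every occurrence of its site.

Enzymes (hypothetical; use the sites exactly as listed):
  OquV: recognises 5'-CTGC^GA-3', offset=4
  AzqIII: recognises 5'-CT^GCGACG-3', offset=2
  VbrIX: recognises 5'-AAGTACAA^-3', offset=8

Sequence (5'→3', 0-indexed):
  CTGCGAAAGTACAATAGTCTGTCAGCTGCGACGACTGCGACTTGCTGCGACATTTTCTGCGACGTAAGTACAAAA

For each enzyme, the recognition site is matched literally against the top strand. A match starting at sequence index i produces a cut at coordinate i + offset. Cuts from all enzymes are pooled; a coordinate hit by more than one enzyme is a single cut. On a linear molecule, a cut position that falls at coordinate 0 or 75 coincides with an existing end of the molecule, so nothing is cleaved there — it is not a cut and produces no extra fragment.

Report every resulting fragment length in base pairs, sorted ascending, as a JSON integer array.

Per-enzyme occurrences:
  OquV CTGCGA/4: at [0, 25, 34, 44, 56] ⇒ [4, 29, 38, 48, 60]
  AzqIII CTGCGACG/2: at [25, 56] ⇒ [27, 58]
  VbrIX AAGTACAA/8: at [6, 65] ⇒ [14, 73]

Pooled cuts: [4, 14, 27, 29, 38, 48, 58, 60, 73]

Fragments:
  [0,4): 4 bp
  [4,14): 10 bp
  [14,27): 13 bp
  [27,29): 2 bp
  [29,38): 9 bp
  [38,48): 10 bp
  [48,58): 10 bp
  [58,60): 2 bp
  [60,73): 13 bp
  [73,75): 2 bp

[2,2,2,4,9,10,10,10,13,13]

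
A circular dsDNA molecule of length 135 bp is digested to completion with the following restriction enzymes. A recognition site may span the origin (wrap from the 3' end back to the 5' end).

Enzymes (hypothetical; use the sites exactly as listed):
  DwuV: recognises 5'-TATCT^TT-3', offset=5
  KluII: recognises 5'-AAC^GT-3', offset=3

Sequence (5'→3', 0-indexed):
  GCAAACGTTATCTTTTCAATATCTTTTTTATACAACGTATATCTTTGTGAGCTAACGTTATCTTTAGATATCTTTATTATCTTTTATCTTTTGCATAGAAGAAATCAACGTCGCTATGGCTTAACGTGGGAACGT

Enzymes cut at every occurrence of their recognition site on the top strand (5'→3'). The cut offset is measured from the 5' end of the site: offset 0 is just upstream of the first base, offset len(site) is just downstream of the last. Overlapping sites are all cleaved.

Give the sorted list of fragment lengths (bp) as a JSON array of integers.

[7,7,7,8,8,8,9,10,11,12,12,16,20]

Site scan:
  DwuV TATCTTT/5: at [8, 19, 39, 58, 68, 77, 84] ⇒ [13, 24, 44, 63, 73, 82, 89]
  KluII AACGT/3: at [3, 33, 53, 106, 122, 130] ⇒ [6, 36, 56, 109, 125, 133]

All cut coordinates (distinct, sorted): [6, 13, 24, 36, 44, 56, 63, 73, 82, 89, 109, 125, 133]

Fragment lengths:
  6→13: 7 bp
  13→24: 11 bp
  24→36: 12 bp
  36→44: 8 bp
  44→56: 12 bp
  56→63: 7 bp
  63→73: 10 bp
  73→82: 9 bp
  82→89: 7 bp
  89→109: 20 bp
  109→125: 16 bp
  125→133: 8 bp
  133→6 (wrap): 135-133+6 = 8 bp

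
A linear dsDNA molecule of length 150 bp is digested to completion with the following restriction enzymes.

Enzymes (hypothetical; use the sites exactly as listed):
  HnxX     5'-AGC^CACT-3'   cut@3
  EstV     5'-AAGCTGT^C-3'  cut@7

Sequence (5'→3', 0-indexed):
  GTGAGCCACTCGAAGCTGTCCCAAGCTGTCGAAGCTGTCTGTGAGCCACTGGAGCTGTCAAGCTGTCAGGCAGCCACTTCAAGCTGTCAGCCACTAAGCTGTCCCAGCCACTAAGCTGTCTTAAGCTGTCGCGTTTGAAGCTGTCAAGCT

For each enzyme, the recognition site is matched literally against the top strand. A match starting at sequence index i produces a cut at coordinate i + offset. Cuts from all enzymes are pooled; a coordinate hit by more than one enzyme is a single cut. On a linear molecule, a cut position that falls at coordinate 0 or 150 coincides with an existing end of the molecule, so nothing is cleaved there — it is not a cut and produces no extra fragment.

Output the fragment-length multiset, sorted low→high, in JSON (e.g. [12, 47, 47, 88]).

[4,6,6,6,8,8,9,10,10,11,11,13,13,15,20]

Per-enzyme occurrences:
  HnxX AGCCACT/3: at [3, 43, 71, 88, 105] ⇒ [6, 46, 74, 91, 108]
  EstV AAGCTGTC/7: at [12, 22, 31, 59, 80, 95, 112, 122, 137] ⇒ [19, 29, 38, 66, 87, 102, 119, 129, 144]

Pooled cuts: [6, 19, 29, 38, 46, 66, 74, 87, 91, 102, 108, 119, 129, 144]

Fragment lengths:
  [0,6): 6 bp
  [6,19): 13 bp
  [19,29): 10 bp
  [29,38): 9 bp
  [38,46): 8 bp
  [46,66): 20 bp
  [66,74): 8 bp
  [74,87): 13 bp
  [87,91): 4 bp
  [91,102): 11 bp
  [102,108): 6 bp
  [108,119): 11 bp
  [119,129): 10 bp
  [129,144): 15 bp
  [144,150): 6 bp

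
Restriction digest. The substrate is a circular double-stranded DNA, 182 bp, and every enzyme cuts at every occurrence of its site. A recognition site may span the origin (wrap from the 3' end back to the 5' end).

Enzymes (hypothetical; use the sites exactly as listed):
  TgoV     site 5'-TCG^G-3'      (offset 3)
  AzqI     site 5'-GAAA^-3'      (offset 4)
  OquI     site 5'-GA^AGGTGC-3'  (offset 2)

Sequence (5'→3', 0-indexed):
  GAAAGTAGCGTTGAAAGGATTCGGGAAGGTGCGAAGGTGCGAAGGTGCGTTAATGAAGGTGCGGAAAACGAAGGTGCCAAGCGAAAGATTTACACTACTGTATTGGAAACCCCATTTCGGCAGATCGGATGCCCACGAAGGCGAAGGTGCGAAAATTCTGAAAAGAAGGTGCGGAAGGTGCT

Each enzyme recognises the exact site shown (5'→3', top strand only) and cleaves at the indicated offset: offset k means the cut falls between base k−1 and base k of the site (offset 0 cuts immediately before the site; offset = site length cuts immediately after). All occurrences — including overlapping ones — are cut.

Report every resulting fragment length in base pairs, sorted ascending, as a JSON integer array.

Scan for sites:
  TgoV TCGG/3: at [20, 116, 124] ⇒ [23, 119, 127]
  AzqI GAAA/4: at [0, 12, 63, 82, 105, 150, 159] ⇒ [4, 16, 67, 86, 109, 154, 163]
  OquI GAAGGTGC/2: at [24, 32, 40, 54, 69, 142, 164, 173] ⇒ [26, 34, 42, 56, 71, 144, 166, 175]

All cut coordinates (distinct, sorted): [4, 16, 23, 26, 34, 42, 56, 67, 71, 86, 109, 119, 127, 144, 154, 163, 166, 175]

Fragments:
  4→16: 12 bp
  16→23: 7 bp
  23→26: 3 bp
  26→34: 8 bp
  34→42: 8 bp
  42→56: 14 bp
  56→67: 11 bp
  67→71: 4 bp
  71→86: 15 bp
  86→109: 23 bp
  109→119: 10 bp
  119→127: 8 bp
  127→144: 17 bp
  144→154: 10 bp
  154→163: 9 bp
  163→166: 3 bp
  166→175: 9 bp
  175→4 (wrap): 182-175+4 = 11 bp

[3,3,4,7,8,8,8,9,9,10,10,11,11,12,14,15,17,23]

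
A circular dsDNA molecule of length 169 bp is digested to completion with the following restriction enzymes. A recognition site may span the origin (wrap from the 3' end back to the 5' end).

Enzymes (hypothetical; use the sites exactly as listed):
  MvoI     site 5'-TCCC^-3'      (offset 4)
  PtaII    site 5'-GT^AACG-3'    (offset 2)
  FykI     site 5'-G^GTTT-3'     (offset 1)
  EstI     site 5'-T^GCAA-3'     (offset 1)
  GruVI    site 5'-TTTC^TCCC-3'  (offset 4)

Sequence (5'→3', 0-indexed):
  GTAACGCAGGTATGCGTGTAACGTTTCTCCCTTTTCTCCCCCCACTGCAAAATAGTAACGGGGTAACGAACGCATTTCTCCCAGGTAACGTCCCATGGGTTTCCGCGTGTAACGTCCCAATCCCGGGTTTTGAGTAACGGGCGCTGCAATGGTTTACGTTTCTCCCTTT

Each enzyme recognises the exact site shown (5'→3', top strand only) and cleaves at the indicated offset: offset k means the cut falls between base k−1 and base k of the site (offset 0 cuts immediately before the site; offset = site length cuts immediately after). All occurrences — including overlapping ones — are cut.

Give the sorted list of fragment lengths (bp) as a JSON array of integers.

[2,4,4,4,4,4,4,5,5,6,6,6,8,8,8,8,9,10,10,11,12,14,17]

Site scan:
  MvoI (TCCC, off=4): starts [27, 36, 78, 90, 114, 120, 162] → cuts [31, 40, 82, 94, 118, 124, 166]
  PtaII (GTAACG, off=2): starts [0, 17, 54, 62, 84, 108, 133] → cuts [2, 19, 56, 64, 86, 110, 135]
  FykI (GGTTT, off=1): starts [97, 125, 150] → cuts [98, 126, 151]
  EstI (TGCAA, off=1): starts [45, 144] → cuts [46, 145]
  GruVI (TTTCTCCC, off=4): starts [23, 32, 74, 158] → cuts [27, 36, 78, 162]

All cut coordinates (distinct, sorted): [2, 19, 27, 31, 36, 40, 46, 56, 64, 78, 82, 86, 94, 98, 110, 118, 124, 126, 135, 145, 151, 162, 166]

Fragment lengths:
  2→19: 17 bp
  19→27: 8 bp
  27→31: 4 bp
  31→36: 5 bp
  36→40: 4 bp
  40→46: 6 bp
  46→56: 10 bp
  56→64: 8 bp
  64→78: 14 bp
  78→82: 4 bp
  82→86: 4 bp
  86→94: 8 bp
  94→98: 4 bp
  98→110: 12 bp
  110→118: 8 bp
  118→124: 6 bp
  124→126: 2 bp
  126→135: 9 bp
  135→145: 10 bp
  145→151: 6 bp
  151→162: 11 bp
  162→166: 4 bp
  166→2 (wrap): 169-166+2 = 5 bp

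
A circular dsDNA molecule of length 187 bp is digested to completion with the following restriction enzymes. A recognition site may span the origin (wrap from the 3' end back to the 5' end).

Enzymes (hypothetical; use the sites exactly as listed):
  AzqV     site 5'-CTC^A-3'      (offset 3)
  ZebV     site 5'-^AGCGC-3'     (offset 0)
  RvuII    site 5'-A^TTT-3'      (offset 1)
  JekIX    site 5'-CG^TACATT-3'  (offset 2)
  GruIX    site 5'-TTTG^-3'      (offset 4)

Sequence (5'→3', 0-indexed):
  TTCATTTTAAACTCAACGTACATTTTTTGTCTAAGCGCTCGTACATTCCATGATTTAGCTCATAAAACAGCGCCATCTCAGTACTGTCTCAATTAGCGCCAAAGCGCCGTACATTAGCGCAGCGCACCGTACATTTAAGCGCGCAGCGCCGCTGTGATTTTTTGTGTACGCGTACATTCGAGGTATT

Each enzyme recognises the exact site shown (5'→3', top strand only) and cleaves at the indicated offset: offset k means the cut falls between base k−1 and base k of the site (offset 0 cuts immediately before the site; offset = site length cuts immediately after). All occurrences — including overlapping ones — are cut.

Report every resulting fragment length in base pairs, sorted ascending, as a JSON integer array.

[4,4,4,4,4,4,5,6,6,7,7,7,7,7,8,8,8,8,9,10,11,11,12,13,13]

Site scan:
  AzqV (CTCA, off=3): starts [11, 58, 76, 87] → cuts [14, 61, 79, 90]
  ZebV (AGCGC, off=0): starts [33, 68, 94, 102, 115, 120, 137, 144] → cuts [33, 68, 94, 102, 115, 120, 137, 144]
  RvuII (ATTT, off=1): starts [3, 21, 52, 132, 156, 184] → cuts [4, 22, 53, 133, 157, 185]
  JekIX (CGTACATT, off=2): starts [16, 39, 107, 127, 170] → cuts [18, 41, 109, 129, 172]
  GruIX (TTTG, off=4): starts [25, 160] → cuts [29, 164]

All cut coordinates (distinct, sorted): [4, 14, 18, 22, 29, 33, 41, 53, 61, 68, 79, 90, 94, 102, 109, 115, 120, 129, 133, 137, 144, 157, 164, 172, 185]

Fragment lengths:
  4→14: 10 bp
  14→18: 4 bp
  18→22: 4 bp
  22→29: 7 bp
  29→33: 4 bp
  33→41: 8 bp
  41→53: 12 bp
  53→61: 8 bp
  61→68: 7 bp
  68→79: 11 bp
  79→90: 11 bp
  90→94: 4 bp
  94→102: 8 bp
  102→109: 7 bp
  109→115: 6 bp
  115→120: 5 bp
  120→129: 9 bp
  129→133: 4 bp
  133→137: 4 bp
  137→144: 7 bp
  144→157: 13 bp
  157→164: 7 bp
  164→172: 8 bp
  172→185: 13 bp
  185→4 (wrap): 187-185+4 = 6 bp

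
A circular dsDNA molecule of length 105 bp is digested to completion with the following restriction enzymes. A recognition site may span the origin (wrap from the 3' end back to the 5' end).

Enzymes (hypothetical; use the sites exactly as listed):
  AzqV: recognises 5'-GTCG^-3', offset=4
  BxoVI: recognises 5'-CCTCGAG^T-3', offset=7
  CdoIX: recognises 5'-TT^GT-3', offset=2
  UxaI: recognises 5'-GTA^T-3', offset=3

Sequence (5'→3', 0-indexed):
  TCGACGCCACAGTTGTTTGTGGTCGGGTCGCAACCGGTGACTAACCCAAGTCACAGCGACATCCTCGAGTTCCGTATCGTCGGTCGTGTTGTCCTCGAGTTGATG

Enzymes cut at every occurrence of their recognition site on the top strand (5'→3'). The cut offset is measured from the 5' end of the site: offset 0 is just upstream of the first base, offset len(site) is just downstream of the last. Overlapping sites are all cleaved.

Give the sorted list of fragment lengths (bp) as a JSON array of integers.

Scan for sites:
  AzqV (GTCG, off=4): starts [21, 26, 78, 82, 104] → cuts [3, 25, 30, 82, 86]
  BxoVI (CCTCGAGT, off=7): starts [62, 92] → cuts [69, 99]
  CdoIX (TTGT, off=2): starts [12, 16, 88] → cuts [14, 18, 90]
  UxaI (GTAT, off=3): starts [73] → cuts [76]

Pooled cuts: [3, 14, 18, 25, 30, 69, 76, 82, 86, 90, 99]

Fragments:
  3→14: 11 bp
  14→18: 4 bp
  18→25: 7 bp
  25→30: 5 bp
  30→69: 39 bp
  69→76: 7 bp
  76→82: 6 bp
  82→86: 4 bp
  86→90: 4 bp
  90→99: 9 bp
  99→3 (wrap): 105-99+3 = 9 bp

[4,4,4,5,6,7,7,9,9,11,39]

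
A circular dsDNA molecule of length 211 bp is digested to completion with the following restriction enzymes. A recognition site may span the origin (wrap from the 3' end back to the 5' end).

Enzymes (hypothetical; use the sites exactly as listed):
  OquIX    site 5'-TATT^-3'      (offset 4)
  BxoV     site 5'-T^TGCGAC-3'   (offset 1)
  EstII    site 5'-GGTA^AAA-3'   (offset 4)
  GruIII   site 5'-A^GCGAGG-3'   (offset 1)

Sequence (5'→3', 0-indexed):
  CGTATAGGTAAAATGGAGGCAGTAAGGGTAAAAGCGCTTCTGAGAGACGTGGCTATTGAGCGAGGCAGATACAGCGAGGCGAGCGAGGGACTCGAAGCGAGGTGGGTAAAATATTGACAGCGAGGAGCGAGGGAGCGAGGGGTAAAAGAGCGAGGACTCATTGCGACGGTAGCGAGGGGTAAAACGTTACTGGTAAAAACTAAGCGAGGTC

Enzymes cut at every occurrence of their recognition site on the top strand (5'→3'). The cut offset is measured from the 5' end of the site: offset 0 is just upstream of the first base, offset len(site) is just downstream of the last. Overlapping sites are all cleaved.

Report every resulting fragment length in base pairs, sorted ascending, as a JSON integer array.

Scan for sites:
  OquIX (TATT, off=4): starts [53, 111] → cuts [57, 115]
  BxoV (TTGCGAC, off=1): starts [160] → cuts [161]
  EstII (GGTAAAA, off=4): starts [6, 26, 104, 140, 177, 191] → cuts [10, 30, 108, 144, 181, 195]
  GruIII (AGCGAGG, off=1): starts [58, 72, 81, 95, 118, 125, 133, 148, 170, 202] → cuts [59, 73, 82, 96, 119, 126, 134, 149, 171, 203]

All cut coordinates (distinct, sorted): [10, 30, 57, 59, 73, 82, 96, 108, 115, 119, 126, 134, 144, 149, 161, 171, 181, 195, 203]

Fragment lengths:
  10→30: 20 bp
  30→57: 27 bp
  57→59: 2 bp
  59→73: 14 bp
  73→82: 9 bp
  82→96: 14 bp
  96→108: 12 bp
  108→115: 7 bp
  115→119: 4 bp
  119→126: 7 bp
  126→134: 8 bp
  134→144: 10 bp
  144→149: 5 bp
  149→161: 12 bp
  161→171: 10 bp
  171→181: 10 bp
  181→195: 14 bp
  195→203: 8 bp
  203→10 (wrap): 211-203+10 = 18 bp

[2,4,5,7,7,8,8,9,10,10,10,12,12,14,14,14,18,20,27]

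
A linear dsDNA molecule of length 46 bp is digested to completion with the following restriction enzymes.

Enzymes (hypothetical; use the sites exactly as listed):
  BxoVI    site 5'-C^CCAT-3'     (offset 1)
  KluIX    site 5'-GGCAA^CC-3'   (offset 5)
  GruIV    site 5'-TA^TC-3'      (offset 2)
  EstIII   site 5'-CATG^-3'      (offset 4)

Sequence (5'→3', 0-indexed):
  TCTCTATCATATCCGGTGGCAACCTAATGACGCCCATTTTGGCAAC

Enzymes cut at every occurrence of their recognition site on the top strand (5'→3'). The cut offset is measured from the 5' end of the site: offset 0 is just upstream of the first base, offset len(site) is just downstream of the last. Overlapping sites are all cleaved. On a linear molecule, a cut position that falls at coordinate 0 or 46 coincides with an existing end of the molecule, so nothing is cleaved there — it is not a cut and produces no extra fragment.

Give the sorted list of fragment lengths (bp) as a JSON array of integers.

[5,6,11,11,13]

Site scan:
  BxoVI CCCAT/1: at [32] ⇒ [33]
  KluIX GGCAACC/5: at [17] ⇒ [22]
  GruIV TATC/2: at [4, 9] ⇒ [6, 11]
  EstIII (CATG, off=4): no sites

All cut coordinates (distinct, sorted): [6, 11, 22, 33]

Fragments:
  [0,6): 6 bp
  [6,11): 5 bp
  [11,22): 11 bp
  [22,33): 11 bp
  [33,46): 13 bp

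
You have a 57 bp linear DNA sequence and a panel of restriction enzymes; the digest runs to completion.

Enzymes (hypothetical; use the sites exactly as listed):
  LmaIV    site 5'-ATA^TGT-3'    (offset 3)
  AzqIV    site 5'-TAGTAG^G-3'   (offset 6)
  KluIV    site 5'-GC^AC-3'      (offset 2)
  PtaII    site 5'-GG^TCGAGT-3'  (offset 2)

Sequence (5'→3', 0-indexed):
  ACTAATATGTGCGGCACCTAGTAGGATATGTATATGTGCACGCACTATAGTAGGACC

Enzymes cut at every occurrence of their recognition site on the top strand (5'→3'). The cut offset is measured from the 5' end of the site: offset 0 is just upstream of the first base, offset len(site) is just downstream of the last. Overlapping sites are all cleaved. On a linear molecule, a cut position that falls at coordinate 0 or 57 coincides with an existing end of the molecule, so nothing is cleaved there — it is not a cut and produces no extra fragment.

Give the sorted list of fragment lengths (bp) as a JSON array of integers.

[4,4,4,5,6,7,8,9,10]

Scan for sites:
  LmaIV (ATATGT, off=3): starts [4, 25, 31] → cuts [7, 28, 34]
  AzqIV (TAGTAGG, off=6): starts [18, 47] → cuts [24, 53]
  KluIV (GCAC, off=2): starts [13, 37, 41] → cuts [15, 39, 43]
  PtaII (GGTCGAGT, off=2): no sites

All cut coordinates (distinct, sorted): [7, 15, 24, 28, 34, 39, 43, 53]

Fragments:
  [0,7): 7 bp
  [7,15): 8 bp
  [15,24): 9 bp
  [24,28): 4 bp
  [28,34): 6 bp
  [34,39): 5 bp
  [39,43): 4 bp
  [43,53): 10 bp
  [53,57): 4 bp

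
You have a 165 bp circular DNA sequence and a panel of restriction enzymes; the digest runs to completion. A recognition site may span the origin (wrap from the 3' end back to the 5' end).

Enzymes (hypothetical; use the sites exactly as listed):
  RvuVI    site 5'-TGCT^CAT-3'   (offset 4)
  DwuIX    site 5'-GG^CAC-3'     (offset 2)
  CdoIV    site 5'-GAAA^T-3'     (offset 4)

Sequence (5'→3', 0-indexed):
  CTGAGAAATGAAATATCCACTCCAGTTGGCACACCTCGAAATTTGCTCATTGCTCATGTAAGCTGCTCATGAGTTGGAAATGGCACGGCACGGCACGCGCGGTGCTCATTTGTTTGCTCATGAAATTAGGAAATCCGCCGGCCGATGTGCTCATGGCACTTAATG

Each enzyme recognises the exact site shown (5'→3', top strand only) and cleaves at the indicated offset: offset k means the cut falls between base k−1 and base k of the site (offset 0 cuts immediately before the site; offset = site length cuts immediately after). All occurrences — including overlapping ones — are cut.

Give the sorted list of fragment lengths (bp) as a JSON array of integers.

Site scan:
  RvuVI (TGCTCAT, off=4): starts [43, 50, 63, 102, 114, 147] → cuts [47, 54, 67, 106, 118, 151]
  DwuIX (GGCAC, off=2): starts [27, 81, 86, 91, 154] → cuts [29, 83, 88, 93, 156]
  CdoIV (GAAAT, off=4): starts [4, 9, 37, 76, 121, 129] → cuts [8, 13, 41, 80, 125, 133]

All cut coordinates (distinct, sorted): [8, 13, 29, 41, 47, 54, 67, 80, 83, 88, 93, 106, 118, 125, 133, 151, 156]

Fragments:
  8→13: 5 bp
  13→29: 16 bp
  29→41: 12 bp
  41→47: 6 bp
  47→54: 7 bp
  54→67: 13 bp
  67→80: 13 bp
  80→83: 3 bp
  83→88: 5 bp
  88→93: 5 bp
  93→106: 13 bp
  106→118: 12 bp
  118→125: 7 bp
  125→133: 8 bp
  133→151: 18 bp
  151→156: 5 bp
  156→8 (wrap): 165-156+8 = 17 bp

[3,5,5,5,5,6,7,7,8,12,12,13,13,13,16,17,18]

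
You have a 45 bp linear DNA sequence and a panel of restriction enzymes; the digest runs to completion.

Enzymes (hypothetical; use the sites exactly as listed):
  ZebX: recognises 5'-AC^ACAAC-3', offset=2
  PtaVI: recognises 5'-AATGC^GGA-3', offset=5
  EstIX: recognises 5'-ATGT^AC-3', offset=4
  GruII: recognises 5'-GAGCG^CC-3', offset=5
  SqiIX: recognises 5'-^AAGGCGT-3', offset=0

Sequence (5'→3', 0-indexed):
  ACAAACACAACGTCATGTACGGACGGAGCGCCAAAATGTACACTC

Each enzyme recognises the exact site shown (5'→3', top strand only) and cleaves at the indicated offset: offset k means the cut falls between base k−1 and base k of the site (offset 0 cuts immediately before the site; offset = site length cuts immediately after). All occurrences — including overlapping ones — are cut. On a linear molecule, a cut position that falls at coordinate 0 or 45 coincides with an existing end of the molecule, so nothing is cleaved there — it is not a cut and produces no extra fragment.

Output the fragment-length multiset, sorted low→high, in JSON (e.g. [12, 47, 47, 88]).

Per-enzyme occurrences:
  ZebX (ACACAAC, off=2): starts [4] → cuts [6]
  PtaVI (AATGCGGA, off=5): no sites
  EstIX (ATGTAC, off=4): starts [14, 35] → cuts [18, 39]
  GruII (GAGCGCC, off=5): starts [25] → cuts [30]
  SqiIX (AAGGCGT, off=0): no sites

All cut coordinates (distinct, sorted): [6, 18, 30, 39]

Fragments:
  [0,6): 6 bp
  [6,18): 12 bp
  [18,30): 12 bp
  [30,39): 9 bp
  [39,45): 6 bp

[6,6,9,12,12]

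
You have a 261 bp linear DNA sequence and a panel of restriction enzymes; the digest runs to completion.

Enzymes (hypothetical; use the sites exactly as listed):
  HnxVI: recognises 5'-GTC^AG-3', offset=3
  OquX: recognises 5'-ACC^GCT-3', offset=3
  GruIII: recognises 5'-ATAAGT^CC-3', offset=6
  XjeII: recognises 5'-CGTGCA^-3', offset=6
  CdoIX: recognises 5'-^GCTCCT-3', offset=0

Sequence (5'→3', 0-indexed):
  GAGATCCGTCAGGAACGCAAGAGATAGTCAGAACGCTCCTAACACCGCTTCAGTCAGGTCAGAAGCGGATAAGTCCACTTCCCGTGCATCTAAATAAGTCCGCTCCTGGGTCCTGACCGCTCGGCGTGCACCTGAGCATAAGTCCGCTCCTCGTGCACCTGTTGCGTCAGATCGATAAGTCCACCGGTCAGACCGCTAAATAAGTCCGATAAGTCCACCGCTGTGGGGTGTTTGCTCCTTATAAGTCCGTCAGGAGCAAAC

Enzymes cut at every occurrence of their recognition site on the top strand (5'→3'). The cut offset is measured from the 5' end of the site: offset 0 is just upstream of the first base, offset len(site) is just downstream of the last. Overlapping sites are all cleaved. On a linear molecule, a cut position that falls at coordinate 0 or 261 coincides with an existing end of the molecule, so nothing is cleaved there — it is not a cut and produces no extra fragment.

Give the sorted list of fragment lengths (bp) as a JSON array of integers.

Scan for sites:
  HnxVI GTCAG/3: at [7, 26, 52, 57, 165, 186, 248] ⇒ [10, 29, 55, 60, 168, 189, 251]
  OquX ACCGCT/3: at [43, 115, 191, 216] ⇒ [46, 118, 194, 219]
  GruIII ATAAGTCC/6: at [68, 93, 137, 174, 199, 208, 240] ⇒ [74, 99, 143, 180, 205, 214, 246]
  XjeII CGTGCA/6: at [82, 124, 151] ⇒ [88, 130, 157]
  CdoIX GCTCCT/0: at [34, 101, 145, 233] ⇒ [34, 101, 145, 233]

All cut coordinates (distinct, sorted): [10, 29, 34, 46, 55, 60, 74, 88, 99, 101, 118, 130, 143, 145, 157, 168, 180, 189, 194, 205, 214, 219, 233, 246, 251]

Fragments:
  [0,10): 10 bp
  [10,29): 19 bp
  [29,34): 5 bp
  [34,46): 12 bp
  [46,55): 9 bp
  [55,60): 5 bp
  [60,74): 14 bp
  [74,88): 14 bp
  [88,99): 11 bp
  [99,101): 2 bp
  [101,118): 17 bp
  [118,130): 12 bp
  [130,143): 13 bp
  [143,145): 2 bp
  [145,157): 12 bp
  [157,168): 11 bp
  [168,180): 12 bp
  [180,189): 9 bp
  [189,194): 5 bp
  [194,205): 11 bp
  [205,214): 9 bp
  [214,219): 5 bp
  [219,233): 14 bp
  [233,246): 13 bp
  [246,251): 5 bp
  [251,261): 10 bp

[2,2,5,5,5,5,5,9,9,9,10,10,11,11,11,12,12,12,12,13,13,14,14,14,17,19]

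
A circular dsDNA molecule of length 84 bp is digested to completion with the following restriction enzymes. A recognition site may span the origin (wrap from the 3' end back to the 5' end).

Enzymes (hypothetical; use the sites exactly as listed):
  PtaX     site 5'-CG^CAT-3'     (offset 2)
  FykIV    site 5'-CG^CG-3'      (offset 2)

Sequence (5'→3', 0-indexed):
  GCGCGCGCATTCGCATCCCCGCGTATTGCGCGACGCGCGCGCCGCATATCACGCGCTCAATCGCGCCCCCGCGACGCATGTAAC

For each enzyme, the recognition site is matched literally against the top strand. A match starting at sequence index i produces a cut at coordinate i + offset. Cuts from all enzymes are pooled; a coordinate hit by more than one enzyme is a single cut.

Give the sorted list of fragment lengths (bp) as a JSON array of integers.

Site scan:
  PtaX CGCAT/2: at [5, 11, 42, 74] ⇒ [7, 13, 44, 76]
  FykIV CGCG/2: at [1, 3, 19, 28, 33, 35, 37, 51, 61, 69, 83] ⇒ [1, 3, 5, 21, 30, 35, 37, 39, 53, 63, 71]

Pooled cuts: [1, 3, 5, 7, 13, 21, 30, 35, 37, 39, 44, 53, 63, 71, 76]

Fragments:
  1→3: 2 bp
  3→5: 2 bp
  5→7: 2 bp
  7→13: 6 bp
  13→21: 8 bp
  21→30: 9 bp
  30→35: 5 bp
  35→37: 2 bp
  37→39: 2 bp
  39→44: 5 bp
  44→53: 9 bp
  53→63: 10 bp
  63→71: 8 bp
  71→76: 5 bp
  76→1 (wrap): 84-76+1 = 9 bp

[2,2,2,2,2,5,5,5,6,8,8,9,9,9,10]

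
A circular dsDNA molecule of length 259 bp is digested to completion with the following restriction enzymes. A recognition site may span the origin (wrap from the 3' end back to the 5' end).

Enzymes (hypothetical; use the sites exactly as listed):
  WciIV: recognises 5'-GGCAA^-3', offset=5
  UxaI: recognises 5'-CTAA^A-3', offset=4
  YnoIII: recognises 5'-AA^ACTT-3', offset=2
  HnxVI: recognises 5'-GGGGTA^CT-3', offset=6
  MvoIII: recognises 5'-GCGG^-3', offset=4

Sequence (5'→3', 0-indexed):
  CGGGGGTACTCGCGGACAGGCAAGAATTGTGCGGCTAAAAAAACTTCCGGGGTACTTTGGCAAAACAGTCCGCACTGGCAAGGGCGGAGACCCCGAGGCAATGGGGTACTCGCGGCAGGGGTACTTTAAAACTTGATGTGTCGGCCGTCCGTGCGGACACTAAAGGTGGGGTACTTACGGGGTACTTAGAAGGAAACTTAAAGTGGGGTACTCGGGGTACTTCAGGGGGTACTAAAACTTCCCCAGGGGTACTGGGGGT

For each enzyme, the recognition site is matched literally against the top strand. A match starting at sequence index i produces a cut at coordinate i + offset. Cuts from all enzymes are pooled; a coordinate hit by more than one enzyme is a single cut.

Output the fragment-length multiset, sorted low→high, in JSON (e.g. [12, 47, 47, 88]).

[1,4,4,4,6,7,7,7,7,7,8,8,9,9,10,11,11,11,12,12,14,15,15,16,18,26]

Per-enzyme occurrences:
  WciIV GGCAA/5: at [18, 58, 76, 96] ⇒ [23, 63, 81, 101]
  UxaI CTAAA/4: at [34, 159, 231] ⇒ [38, 163, 235]
  YnoIII AAACTT/2: at [40, 128, 193, 234] ⇒ [42, 130, 195, 236]
  HnxVI GGGGTACT/6: at [2, 48, 102, 117, 167, 178, 204, 213, 225, 245] ⇒ [8, 54, 108, 123, 173, 184, 210, 219, 231, 251]
  MvoIII GCGG/4: at [11, 30, 83, 111, 152] ⇒ [15, 34, 87, 115, 156]

All cut coordinates (distinct, sorted): [8, 15, 23, 34, 38, 42, 54, 63, 81, 87, 101, 108, 115, 123, 130, 156, 163, 173, 184, 195, 210, 219, 231, 235, 236, 251]

Fragment lengths:
  8→15: 7 bp
  15→23: 8 bp
  23→34: 11 bp
  34→38: 4 bp
  38→42: 4 bp
  42→54: 12 bp
  54→63: 9 bp
  63→81: 18 bp
  81→87: 6 bp
  87→101: 14 bp
  101→108: 7 bp
  108→115: 7 bp
  115→123: 8 bp
  123→130: 7 bp
  130→156: 26 bp
  156→163: 7 bp
  163→173: 10 bp
  173→184: 11 bp
  184→195: 11 bp
  195→210: 15 bp
  210→219: 9 bp
  219→231: 12 bp
  231→235: 4 bp
  235→236: 1 bp
  236→251: 15 bp
  251→8 (wrap): 259-251+8 = 16 bp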